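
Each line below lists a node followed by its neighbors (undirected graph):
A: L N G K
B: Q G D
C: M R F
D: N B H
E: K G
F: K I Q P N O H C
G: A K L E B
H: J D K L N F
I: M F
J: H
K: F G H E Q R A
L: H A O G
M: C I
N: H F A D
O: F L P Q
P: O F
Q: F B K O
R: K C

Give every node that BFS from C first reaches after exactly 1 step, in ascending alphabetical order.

F, M, R

Level 0: C
Level 1: F, M, R
Level 2: H, I, K, N, O, P, Q
Level 3: A, B, D, E, G, J, L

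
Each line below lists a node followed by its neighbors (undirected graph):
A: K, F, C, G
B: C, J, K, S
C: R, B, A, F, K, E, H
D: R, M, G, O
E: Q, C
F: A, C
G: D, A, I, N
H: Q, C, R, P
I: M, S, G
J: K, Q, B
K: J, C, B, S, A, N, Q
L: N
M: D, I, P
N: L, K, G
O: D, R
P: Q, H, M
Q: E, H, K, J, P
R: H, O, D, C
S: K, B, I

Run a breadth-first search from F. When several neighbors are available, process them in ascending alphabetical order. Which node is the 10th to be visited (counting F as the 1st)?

D

Visit F; enqueue A, C → queue [A, C]
Visit A; enqueue G, K → queue [C, G, K]
Visit C; enqueue B, E, H, R → queue [G, K, B, E, H, R]
Visit G; enqueue D, I, N → queue [K, B, E, H, R, D, I, N]
Visit K; enqueue J, Q, S → queue [B, E, H, R, D, I, N, J, Q, S]
Visit B → queue [E, H, R, D, I, N, J, Q, S]
Visit E → queue [H, R, D, I, N, J, Q, S]
Visit H; enqueue P → queue [R, D, I, N, J, Q, S, P]
Visit R; enqueue O → queue [D, I, N, J, Q, S, P, O]
Visit D; enqueue M → queue [I, N, J, Q, S, P, O, M]
Visit I → queue [N, J, Q, S, P, O, M]
Visit N; enqueue L → queue [J, Q, S, P, O, M, L]
Visit J → queue [Q, S, P, O, M, L]
Visit Q → queue [S, P, O, M, L]
Visit S → queue [P, O, M, L]
Visit P → queue [O, M, L]
Visit O → queue [M, L]
Visit M → queue [L]
Visit L → queue []

Visit order: F, A, C, G, K, B, E, H, R, D, I, N, J, Q, S, P, O, M, L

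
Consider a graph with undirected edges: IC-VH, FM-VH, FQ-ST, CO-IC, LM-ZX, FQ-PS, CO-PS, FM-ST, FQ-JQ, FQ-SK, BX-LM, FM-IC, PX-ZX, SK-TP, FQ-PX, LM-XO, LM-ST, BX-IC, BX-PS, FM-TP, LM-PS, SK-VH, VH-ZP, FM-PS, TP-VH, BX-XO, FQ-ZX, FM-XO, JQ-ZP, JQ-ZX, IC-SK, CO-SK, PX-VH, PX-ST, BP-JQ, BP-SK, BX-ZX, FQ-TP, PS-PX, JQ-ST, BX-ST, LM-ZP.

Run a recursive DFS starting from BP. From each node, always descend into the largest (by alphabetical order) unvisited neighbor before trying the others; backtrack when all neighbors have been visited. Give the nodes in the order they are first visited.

Visit BP
BP → SK
SK → VH
VH → ZP
ZP → LM
LM → ZX
ZX → PX
PX → ST
ST → JQ
JQ → FQ
FQ → TP
TP → FM
FM → XO
XO → BX
BX → PS
PS → CO
CO → IC

BP SK VH ZP LM ZX PX ST JQ FQ TP FM XO BX PS CO IC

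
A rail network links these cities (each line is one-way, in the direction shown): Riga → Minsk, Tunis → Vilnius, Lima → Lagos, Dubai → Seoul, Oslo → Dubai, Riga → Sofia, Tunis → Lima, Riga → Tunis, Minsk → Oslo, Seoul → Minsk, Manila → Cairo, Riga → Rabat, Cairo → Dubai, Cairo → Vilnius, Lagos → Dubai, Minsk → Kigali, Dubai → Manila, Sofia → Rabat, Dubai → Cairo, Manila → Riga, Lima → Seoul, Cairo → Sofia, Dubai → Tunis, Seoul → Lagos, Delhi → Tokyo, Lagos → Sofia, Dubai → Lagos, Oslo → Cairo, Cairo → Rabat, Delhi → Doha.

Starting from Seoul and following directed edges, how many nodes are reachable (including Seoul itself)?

14

BFS from Seoul visits: Seoul, Minsk, Lagos, Oslo, Kigali, Sofia, Dubai, Cairo, Rabat, Tunis, Manila, Vilnius, Lima, Riga
Reachable nodes: 14 of 17 total.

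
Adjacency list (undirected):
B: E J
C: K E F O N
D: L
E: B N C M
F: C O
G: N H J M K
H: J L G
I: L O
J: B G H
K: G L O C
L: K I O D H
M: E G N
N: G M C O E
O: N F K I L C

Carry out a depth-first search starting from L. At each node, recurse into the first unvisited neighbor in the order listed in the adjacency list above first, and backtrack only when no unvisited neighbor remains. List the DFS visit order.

L, K, G, N, M, E, B, J, H, C, F, O, I, D

Visit L
L → K
K → G
G → N
N → M
M → E
E → B
B → J
J → H
E → C
C → F
F → O
O → I
L → D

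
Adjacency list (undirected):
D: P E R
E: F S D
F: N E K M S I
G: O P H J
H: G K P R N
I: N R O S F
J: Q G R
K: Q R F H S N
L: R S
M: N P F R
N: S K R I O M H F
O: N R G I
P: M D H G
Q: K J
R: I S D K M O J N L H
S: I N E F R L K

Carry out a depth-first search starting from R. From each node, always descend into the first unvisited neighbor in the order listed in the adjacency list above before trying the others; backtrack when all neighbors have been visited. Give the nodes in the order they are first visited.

R, I, N, S, E, F, K, Q, J, G, O, P, M, D, H, L

Visit R
R → I
I → N
N → S
S → E
E → F
F → K
K → Q
Q → J
J → G
G → O
G → P
P → M
P → D
P → H
S → L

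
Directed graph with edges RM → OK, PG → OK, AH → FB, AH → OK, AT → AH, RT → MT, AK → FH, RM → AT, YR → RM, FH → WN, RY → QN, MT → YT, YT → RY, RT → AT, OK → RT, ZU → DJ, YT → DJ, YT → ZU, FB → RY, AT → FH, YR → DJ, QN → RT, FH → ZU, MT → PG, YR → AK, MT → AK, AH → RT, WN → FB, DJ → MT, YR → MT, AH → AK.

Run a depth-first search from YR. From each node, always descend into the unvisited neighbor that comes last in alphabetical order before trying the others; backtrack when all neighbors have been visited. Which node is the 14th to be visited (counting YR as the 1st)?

WN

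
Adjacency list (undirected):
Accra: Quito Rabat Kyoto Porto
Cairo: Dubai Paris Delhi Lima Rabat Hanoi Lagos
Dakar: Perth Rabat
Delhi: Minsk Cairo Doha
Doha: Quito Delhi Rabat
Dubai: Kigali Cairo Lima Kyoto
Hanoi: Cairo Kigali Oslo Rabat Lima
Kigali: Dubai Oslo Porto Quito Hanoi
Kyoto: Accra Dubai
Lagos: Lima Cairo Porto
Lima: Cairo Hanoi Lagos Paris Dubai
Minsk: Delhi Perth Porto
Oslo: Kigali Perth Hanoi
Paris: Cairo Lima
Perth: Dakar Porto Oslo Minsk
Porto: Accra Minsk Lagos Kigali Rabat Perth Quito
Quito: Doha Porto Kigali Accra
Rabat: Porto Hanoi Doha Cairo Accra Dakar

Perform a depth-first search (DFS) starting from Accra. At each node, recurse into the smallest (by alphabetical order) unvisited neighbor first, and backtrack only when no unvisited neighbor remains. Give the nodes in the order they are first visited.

Accra, Kyoto, Dubai, Cairo, Delhi, Doha, Quito, Kigali, Hanoi, Lima, Lagos, Porto, Minsk, Perth, Dakar, Rabat, Oslo, Paris

Visit Accra
Accra → Kyoto
Kyoto → Dubai
Dubai → Cairo
Cairo → Delhi
Delhi → Doha
Doha → Quito
Quito → Kigali
Kigali → Hanoi
Hanoi → Lima
Lima → Lagos
Lagos → Porto
Porto → Minsk
Minsk → Perth
Perth → Dakar
Dakar → Rabat
Perth → Oslo
Lima → Paris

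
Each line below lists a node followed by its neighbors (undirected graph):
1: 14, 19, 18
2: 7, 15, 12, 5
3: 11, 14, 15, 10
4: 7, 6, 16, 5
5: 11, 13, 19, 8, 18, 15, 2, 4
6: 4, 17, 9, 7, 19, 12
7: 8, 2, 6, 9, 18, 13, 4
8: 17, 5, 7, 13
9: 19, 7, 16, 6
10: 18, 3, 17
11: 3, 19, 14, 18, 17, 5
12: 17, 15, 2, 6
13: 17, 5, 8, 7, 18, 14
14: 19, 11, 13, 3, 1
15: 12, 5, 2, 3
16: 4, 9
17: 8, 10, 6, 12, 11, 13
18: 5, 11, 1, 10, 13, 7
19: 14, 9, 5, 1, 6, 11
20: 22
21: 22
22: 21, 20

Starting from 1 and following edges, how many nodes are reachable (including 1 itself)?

19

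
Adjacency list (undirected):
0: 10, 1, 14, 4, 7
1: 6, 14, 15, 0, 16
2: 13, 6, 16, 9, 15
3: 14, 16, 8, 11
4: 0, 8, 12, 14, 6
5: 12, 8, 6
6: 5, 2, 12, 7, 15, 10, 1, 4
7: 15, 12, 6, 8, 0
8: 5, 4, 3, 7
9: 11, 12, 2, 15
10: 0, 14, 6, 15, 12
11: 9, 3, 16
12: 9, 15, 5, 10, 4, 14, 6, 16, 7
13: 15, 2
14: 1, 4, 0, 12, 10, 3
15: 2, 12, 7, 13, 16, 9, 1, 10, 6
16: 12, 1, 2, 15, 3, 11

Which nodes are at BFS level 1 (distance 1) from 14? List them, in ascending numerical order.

Level 0: 14
Level 1: 0, 1, 3, 4, 10, 12
Level 2: 5, 6, 7, 8, 9, 11, 15, 16
Level 3: 2, 13

0, 1, 3, 4, 10, 12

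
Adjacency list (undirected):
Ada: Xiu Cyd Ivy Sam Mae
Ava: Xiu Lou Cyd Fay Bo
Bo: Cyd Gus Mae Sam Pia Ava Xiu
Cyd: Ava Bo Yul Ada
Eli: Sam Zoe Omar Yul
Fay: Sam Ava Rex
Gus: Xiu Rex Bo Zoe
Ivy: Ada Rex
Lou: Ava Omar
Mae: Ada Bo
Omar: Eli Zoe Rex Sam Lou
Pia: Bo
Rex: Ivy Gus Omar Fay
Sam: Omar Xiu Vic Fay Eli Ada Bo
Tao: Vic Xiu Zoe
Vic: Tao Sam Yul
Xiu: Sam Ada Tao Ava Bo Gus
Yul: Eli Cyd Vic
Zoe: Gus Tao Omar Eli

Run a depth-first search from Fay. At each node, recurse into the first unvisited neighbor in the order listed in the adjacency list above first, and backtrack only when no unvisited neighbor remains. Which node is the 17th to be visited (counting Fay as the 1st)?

Visit Fay
Fay → Sam
Sam → Omar
Omar → Eli
Eli → Zoe
Zoe → Gus
Gus → Xiu
Xiu → Ada
Ada → Cyd
Cyd → Ava
Ava → Lou
Ava → Bo
Bo → Mae
Bo → Pia
Cyd → Yul
Yul → Vic
Vic → Tao
Ada → Ivy
Ivy → Rex

Visit order: Fay, Sam, Omar, Eli, Zoe, Gus, Xiu, Ada, Cyd, Ava, Lou, Bo, Mae, Pia, Yul, Vic, Tao, Ivy, Rex

Tao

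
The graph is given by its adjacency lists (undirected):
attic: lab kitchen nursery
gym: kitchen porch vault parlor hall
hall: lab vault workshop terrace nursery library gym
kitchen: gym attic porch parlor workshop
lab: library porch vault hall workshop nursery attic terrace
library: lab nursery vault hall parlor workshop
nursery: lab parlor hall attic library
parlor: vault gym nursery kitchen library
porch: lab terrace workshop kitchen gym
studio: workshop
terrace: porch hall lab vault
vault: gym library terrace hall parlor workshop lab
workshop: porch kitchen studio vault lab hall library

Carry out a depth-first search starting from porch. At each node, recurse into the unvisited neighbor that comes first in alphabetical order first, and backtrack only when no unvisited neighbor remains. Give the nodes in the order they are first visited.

porch, gym, hall, lab, attic, kitchen, parlor, library, nursery, vault, terrace, workshop, studio

Visit porch
porch → gym
gym → hall
hall → lab
lab → attic
attic → kitchen
kitchen → parlor
parlor → library
library → nursery
library → vault
vault → terrace
vault → workshop
workshop → studio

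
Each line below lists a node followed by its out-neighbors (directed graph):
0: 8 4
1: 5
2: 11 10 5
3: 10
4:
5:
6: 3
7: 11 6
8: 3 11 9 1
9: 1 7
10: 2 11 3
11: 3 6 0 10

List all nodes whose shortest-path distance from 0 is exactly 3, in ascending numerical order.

5, 6, 7, 10

Level 0: 0
Level 1: 4, 8
Level 2: 1, 3, 9, 11
Level 3: 5, 6, 7, 10
Level 4: 2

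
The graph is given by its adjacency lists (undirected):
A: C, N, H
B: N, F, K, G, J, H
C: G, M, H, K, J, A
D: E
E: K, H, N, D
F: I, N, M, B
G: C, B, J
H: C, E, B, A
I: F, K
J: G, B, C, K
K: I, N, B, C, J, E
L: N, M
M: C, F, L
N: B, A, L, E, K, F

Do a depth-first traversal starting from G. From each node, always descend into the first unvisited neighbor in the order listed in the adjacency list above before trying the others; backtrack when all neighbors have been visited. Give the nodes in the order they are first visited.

Visit G
G → C
C → M
M → F
F → I
I → K
K → N
N → B
B → J
B → H
H → E
E → D
H → A
N → L

G C M F I K N B J H E D A L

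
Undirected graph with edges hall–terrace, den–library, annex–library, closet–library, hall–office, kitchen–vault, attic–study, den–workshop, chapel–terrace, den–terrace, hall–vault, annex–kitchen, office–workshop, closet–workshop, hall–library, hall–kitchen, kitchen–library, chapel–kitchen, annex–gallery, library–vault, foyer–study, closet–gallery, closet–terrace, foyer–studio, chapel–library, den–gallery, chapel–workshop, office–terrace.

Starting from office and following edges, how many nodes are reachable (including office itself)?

12

BFS from office visits: office, workshop, terrace, hall, den, closet, chapel, vault, library, kitchen, gallery, annex
Reachable nodes: 12 of 16 total.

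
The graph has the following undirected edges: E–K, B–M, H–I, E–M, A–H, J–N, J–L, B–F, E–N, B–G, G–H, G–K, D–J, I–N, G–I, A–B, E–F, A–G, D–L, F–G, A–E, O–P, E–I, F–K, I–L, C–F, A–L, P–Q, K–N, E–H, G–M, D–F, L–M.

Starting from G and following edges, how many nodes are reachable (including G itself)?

BFS from G visits: G, A, B, F, H, I, K, M, E, L, C, D, N, J
Reachable nodes: 14 of 17 total.

14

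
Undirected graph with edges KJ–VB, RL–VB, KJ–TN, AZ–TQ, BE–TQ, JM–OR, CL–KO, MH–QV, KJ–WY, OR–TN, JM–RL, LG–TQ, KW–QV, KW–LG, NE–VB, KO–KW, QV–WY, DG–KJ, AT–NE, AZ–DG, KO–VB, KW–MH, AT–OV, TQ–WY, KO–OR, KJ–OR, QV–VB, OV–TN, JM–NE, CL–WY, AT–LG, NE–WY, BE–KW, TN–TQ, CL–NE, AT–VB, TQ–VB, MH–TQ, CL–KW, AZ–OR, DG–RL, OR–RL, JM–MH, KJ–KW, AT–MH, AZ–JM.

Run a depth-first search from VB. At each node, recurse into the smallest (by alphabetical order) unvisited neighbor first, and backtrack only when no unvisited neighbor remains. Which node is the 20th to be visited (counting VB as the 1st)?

OV

Visit VB
VB → AT
AT → LG
LG → KW
KW → BE
BE → TQ
TQ → AZ
AZ → DG
DG → KJ
KJ → OR
OR → JM
JM → MH
MH → QV
QV → WY
WY → CL
CL → KO
CL → NE
JM → RL
OR → TN
TN → OV

Visit order: VB, AT, LG, KW, BE, TQ, AZ, DG, KJ, OR, JM, MH, QV, WY, CL, KO, NE, RL, TN, OV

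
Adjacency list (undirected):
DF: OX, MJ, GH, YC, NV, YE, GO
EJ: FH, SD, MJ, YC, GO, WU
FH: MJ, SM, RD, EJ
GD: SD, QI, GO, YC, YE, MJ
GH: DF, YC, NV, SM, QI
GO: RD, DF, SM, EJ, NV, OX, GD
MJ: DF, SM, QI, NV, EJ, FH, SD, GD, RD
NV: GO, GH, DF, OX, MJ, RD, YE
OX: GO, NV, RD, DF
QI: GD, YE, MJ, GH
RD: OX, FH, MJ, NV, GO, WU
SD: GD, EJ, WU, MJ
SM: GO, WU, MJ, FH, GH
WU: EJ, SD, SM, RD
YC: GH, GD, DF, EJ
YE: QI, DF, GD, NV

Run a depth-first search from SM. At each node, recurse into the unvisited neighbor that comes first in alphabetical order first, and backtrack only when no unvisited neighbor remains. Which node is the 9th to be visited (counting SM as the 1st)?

GD

Visit SM
SM → FH
FH → EJ
EJ → GO
GO → DF
DF → GH
GH → NV
NV → MJ
MJ → GD
GD → QI
QI → YE
GD → SD
SD → WU
WU → RD
RD → OX
GD → YC

Visit order: SM, FH, EJ, GO, DF, GH, NV, MJ, GD, QI, YE, SD, WU, RD, OX, YC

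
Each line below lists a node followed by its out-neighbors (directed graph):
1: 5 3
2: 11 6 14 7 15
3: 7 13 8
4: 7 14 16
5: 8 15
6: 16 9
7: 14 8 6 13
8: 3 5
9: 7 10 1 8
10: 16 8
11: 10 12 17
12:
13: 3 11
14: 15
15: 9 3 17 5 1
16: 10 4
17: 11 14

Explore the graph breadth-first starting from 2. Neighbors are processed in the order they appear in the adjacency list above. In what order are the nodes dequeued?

2 -> 11 -> 6 -> 14 -> 7 -> 15 -> 10 -> 12 -> 17 -> 16 -> 9 -> 8 -> 13 -> 3 -> 5 -> 1 -> 4

Visit 2; enqueue 11, 6, 14, 7, 15 → queue [11, 6, 14, 7, 15]
Visit 11; enqueue 10, 12, 17 → queue [6, 14, 7, 15, 10, 12, 17]
Visit 6; enqueue 16, 9 → queue [14, 7, 15, 10, 12, 17, 16, 9]
Visit 14 → queue [7, 15, 10, 12, 17, 16, 9]
Visit 7; enqueue 8, 13 → queue [15, 10, 12, 17, 16, 9, 8, 13]
Visit 15; enqueue 3, 5, 1 → queue [10, 12, 17, 16, 9, 8, 13, 3, 5, 1]
Visit 10 → queue [12, 17, 16, 9, 8, 13, 3, 5, 1]
Visit 12 → queue [17, 16, 9, 8, 13, 3, 5, 1]
Visit 17 → queue [16, 9, 8, 13, 3, 5, 1]
Visit 16; enqueue 4 → queue [9, 8, 13, 3, 5, 1, 4]
Visit 9 → queue [8, 13, 3, 5, 1, 4]
Visit 8 → queue [13, 3, 5, 1, 4]
Visit 13 → queue [3, 5, 1, 4]
Visit 3 → queue [5, 1, 4]
Visit 5 → queue [1, 4]
Visit 1 → queue [4]
Visit 4 → queue []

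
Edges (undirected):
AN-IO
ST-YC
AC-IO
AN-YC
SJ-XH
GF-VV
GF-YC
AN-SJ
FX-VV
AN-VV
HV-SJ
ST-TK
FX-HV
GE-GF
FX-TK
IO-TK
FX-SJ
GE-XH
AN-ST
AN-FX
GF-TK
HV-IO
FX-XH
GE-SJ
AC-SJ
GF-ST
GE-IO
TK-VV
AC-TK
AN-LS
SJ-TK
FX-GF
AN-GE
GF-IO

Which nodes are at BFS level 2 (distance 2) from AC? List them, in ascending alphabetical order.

Level 0: AC
Level 1: IO, SJ, TK
Level 2: AN, FX, GE, GF, HV, ST, VV, XH
Level 3: LS, YC

AN, FX, GE, GF, HV, ST, VV, XH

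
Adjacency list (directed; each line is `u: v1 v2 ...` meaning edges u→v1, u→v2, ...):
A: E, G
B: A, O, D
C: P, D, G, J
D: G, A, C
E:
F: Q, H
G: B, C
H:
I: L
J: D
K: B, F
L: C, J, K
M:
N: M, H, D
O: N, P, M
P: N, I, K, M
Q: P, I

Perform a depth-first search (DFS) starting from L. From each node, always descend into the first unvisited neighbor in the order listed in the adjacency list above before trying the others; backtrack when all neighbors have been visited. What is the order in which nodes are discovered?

L, C, P, N, M, H, D, G, B, A, E, O, I, K, F, Q, J

Visit L
L → C
C → P
P → N
N → M
N → H
N → D
D → G
G → B
B → A
A → E
B → O
P → I
P → K
K → F
F → Q
C → J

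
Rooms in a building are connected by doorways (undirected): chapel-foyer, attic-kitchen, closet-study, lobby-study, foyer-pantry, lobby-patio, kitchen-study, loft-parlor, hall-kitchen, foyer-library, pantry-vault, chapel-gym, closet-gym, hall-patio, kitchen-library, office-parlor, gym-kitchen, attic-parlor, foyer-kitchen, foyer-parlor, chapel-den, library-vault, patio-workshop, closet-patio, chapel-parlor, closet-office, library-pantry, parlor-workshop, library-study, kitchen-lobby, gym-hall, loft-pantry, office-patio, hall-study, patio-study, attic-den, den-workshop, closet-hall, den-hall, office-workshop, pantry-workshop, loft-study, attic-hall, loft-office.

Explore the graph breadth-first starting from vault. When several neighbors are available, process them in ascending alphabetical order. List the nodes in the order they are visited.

vault, library, pantry, foyer, kitchen, study, loft, workshop, chapel, parlor, attic, gym, hall, lobby, closet, patio, office, den

Visit vault; enqueue library, pantry → queue [library, pantry]
Visit library; enqueue foyer, kitchen, study → queue [pantry, foyer, kitchen, study]
Visit pantry; enqueue loft, workshop → queue [foyer, kitchen, study, loft, workshop]
Visit foyer; enqueue chapel, parlor → queue [kitchen, study, loft, workshop, chapel, parlor]
Visit kitchen; enqueue attic, gym, hall, lobby → queue [study, loft, workshop, chapel, parlor, attic, gym, hall, lobby]
Visit study; enqueue closet, patio → queue [loft, workshop, chapel, parlor, attic, gym, hall, lobby, closet, patio]
Visit loft; enqueue office → queue [workshop, chapel, parlor, attic, gym, hall, lobby, closet, patio, office]
Visit workshop; enqueue den → queue [chapel, parlor, attic, gym, hall, lobby, closet, patio, office, den]
Visit chapel → queue [parlor, attic, gym, hall, lobby, closet, patio, office, den]
Visit parlor → queue [attic, gym, hall, lobby, closet, patio, office, den]
Visit attic → queue [gym, hall, lobby, closet, patio, office, den]
Visit gym → queue [hall, lobby, closet, patio, office, den]
Visit hall → queue [lobby, closet, patio, office, den]
Visit lobby → queue [closet, patio, office, den]
Visit closet → queue [patio, office, den]
Visit patio → queue [office, den]
Visit office → queue [den]
Visit den → queue []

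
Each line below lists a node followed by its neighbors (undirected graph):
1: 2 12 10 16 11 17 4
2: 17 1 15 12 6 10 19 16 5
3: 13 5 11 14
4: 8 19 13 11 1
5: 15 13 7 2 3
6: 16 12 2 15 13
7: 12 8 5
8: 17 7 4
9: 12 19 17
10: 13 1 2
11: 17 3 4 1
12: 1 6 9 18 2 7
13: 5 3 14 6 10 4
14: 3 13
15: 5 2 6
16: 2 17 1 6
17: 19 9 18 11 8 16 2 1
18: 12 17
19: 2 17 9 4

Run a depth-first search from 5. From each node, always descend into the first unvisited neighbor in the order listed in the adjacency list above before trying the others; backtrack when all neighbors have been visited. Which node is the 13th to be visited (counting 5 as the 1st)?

4

Visit 5
5 → 15
15 → 2
2 → 17
17 → 19
19 → 9
9 → 12
12 → 1
1 → 10
10 → 13
13 → 3
3 → 11
11 → 4
4 → 8
8 → 7
3 → 14
13 → 6
6 → 16
12 → 18

Visit order: 5, 15, 2, 17, 19, 9, 12, 1, 10, 13, 3, 11, 4, 8, 7, 14, 6, 16, 18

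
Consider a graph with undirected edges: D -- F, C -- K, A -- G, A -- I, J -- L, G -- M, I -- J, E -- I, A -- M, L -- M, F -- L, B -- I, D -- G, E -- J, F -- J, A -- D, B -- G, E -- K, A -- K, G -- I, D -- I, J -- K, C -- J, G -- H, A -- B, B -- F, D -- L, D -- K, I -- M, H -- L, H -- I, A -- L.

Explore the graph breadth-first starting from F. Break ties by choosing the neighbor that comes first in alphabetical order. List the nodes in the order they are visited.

Visit F; enqueue B, D, J, L → queue [B, D, J, L]
Visit B; enqueue A, G, I → queue [D, J, L, A, G, I]
Visit D; enqueue K → queue [J, L, A, G, I, K]
Visit J; enqueue C, E → queue [L, A, G, I, K, C, E]
Visit L; enqueue H, M → queue [A, G, I, K, C, E, H, M]
Visit A → queue [G, I, K, C, E, H, M]
Visit G → queue [I, K, C, E, H, M]
Visit I → queue [K, C, E, H, M]
Visit K → queue [C, E, H, M]
Visit C → queue [E, H, M]
Visit E → queue [H, M]
Visit H → queue [M]
Visit M → queue []

F → B → D → J → L → A → G → I → K → C → E → H → M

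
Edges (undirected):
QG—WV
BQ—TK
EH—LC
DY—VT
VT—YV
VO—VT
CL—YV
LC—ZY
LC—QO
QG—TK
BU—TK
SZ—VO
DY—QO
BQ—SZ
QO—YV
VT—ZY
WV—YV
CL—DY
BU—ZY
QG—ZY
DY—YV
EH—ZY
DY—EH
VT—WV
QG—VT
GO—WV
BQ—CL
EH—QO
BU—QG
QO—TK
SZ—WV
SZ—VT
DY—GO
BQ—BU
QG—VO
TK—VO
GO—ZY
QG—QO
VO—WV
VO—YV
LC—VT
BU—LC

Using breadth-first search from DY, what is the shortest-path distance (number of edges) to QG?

2

Level 0: DY
Level 1: CL, EH, GO, QO, VT, YV
Level 2: BQ, LC, QG, SZ, TK, VO, WV, ZY
Level 3: BU
QG first appears at level 2.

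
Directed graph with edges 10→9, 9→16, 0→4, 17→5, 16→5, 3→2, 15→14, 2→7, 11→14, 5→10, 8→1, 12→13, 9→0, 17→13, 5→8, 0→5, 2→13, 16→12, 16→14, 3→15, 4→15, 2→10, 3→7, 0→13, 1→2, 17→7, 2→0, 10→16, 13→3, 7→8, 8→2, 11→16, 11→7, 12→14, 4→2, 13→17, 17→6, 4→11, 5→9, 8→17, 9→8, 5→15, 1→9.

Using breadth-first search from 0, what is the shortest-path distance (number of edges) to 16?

3

Level 0: 0
Level 1: 4, 5, 13
Level 2: 2, 3, 8, 9, 10, 11, 15, 17
Level 3: 1, 6, 7, 14, 16
Level 4: 12
16 first appears at level 3.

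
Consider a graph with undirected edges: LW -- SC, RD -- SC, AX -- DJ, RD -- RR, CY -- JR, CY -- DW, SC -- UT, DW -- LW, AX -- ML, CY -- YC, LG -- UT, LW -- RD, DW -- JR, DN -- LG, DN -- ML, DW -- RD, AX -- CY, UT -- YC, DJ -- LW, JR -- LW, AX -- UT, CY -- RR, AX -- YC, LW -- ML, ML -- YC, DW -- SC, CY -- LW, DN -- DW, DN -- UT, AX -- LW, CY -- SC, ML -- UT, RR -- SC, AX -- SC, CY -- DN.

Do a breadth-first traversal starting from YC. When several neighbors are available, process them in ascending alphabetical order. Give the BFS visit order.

YC, AX, CY, ML, UT, DJ, LW, SC, DN, DW, JR, RR, LG, RD

Visit YC; enqueue AX, CY, ML, UT → queue [AX, CY, ML, UT]
Visit AX; enqueue DJ, LW, SC → queue [CY, ML, UT, DJ, LW, SC]
Visit CY; enqueue DN, DW, JR, RR → queue [ML, UT, DJ, LW, SC, DN, DW, JR, RR]
Visit ML → queue [UT, DJ, LW, SC, DN, DW, JR, RR]
Visit UT; enqueue LG → queue [DJ, LW, SC, DN, DW, JR, RR, LG]
Visit DJ → queue [LW, SC, DN, DW, JR, RR, LG]
Visit LW; enqueue RD → queue [SC, DN, DW, JR, RR, LG, RD]
Visit SC → queue [DN, DW, JR, RR, LG, RD]
Visit DN → queue [DW, JR, RR, LG, RD]
Visit DW → queue [JR, RR, LG, RD]
Visit JR → queue [RR, LG, RD]
Visit RR → queue [LG, RD]
Visit LG → queue [RD]
Visit RD → queue []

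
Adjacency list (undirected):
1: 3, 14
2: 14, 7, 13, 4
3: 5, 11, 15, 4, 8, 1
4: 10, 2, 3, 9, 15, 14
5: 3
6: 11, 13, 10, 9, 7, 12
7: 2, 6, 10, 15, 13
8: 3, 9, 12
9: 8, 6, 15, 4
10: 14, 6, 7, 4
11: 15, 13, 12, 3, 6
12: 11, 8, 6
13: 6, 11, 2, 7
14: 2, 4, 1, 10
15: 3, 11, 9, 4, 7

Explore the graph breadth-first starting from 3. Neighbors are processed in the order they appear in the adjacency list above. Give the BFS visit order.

3 → 5 → 11 → 15 → 4 → 8 → 1 → 13 → 12 → 6 → 9 → 7 → 10 → 2 → 14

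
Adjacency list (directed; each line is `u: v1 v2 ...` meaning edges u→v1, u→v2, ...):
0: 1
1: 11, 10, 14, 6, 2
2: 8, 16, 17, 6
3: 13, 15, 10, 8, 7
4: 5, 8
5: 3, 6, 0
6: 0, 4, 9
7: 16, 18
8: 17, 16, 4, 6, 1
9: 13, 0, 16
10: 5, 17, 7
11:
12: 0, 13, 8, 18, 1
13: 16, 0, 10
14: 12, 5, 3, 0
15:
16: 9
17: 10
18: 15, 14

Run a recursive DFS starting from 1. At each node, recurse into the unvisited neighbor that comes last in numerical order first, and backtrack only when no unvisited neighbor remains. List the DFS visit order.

Visit 1
1 → 14
14 → 12
12 → 18
18 → 15
12 → 13
13 → 16
16 → 9
9 → 0
13 → 10
10 → 17
10 → 7
10 → 5
5 → 6
6 → 4
4 → 8
5 → 3
1 → 11
1 → 2

1, 14, 12, 18, 15, 13, 16, 9, 0, 10, 17, 7, 5, 6, 4, 8, 3, 11, 2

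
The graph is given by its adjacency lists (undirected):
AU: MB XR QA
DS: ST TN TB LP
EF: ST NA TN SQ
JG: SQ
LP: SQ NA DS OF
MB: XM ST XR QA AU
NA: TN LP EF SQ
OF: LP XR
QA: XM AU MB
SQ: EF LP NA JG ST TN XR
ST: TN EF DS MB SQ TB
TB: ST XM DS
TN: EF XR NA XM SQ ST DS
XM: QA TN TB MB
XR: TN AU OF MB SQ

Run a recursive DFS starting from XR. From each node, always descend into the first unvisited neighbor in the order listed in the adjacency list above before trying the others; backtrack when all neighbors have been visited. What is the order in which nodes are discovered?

XR, TN, EF, ST, DS, TB, XM, QA, AU, MB, LP, SQ, NA, JG, OF

Visit XR
XR → TN
TN → EF
EF → ST
ST → DS
DS → TB
TB → XM
XM → QA
QA → AU
AU → MB
DS → LP
LP → SQ
SQ → NA
SQ → JG
LP → OF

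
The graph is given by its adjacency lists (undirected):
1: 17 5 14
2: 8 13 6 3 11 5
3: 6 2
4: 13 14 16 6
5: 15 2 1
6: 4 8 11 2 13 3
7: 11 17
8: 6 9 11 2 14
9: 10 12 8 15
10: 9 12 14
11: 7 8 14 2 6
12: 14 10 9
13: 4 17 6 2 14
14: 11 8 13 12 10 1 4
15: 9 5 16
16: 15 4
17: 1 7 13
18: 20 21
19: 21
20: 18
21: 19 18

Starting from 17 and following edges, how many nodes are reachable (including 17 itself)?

17

BFS from 17 visits: 17, 1, 7, 13, 5, 14, 11, 4, 6, 2, 15, 8, 12, 10, 16, 3, 9
Reachable nodes: 17 of 21 total.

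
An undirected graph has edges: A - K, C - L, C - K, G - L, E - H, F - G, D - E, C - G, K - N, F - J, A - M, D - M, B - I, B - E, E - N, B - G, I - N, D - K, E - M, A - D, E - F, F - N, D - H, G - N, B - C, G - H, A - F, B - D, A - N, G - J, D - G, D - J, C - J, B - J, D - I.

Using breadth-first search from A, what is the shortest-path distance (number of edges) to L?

3

Level 0: A
Level 1: D, F, K, M, N
Level 2: B, C, E, G, H, I, J
Level 3: L
L first appears at level 3.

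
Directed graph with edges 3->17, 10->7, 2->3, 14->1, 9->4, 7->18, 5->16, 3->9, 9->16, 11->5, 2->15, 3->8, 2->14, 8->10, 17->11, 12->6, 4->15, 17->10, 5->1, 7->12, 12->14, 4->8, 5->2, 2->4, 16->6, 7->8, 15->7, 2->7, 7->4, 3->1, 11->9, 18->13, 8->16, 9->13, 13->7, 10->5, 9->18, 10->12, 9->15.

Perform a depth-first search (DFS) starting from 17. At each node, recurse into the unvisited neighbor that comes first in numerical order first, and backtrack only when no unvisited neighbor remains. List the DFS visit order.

17, 10, 5, 1, 2, 3, 8, 16, 6, 9, 4, 15, 7, 12, 14, 18, 13, 11

Visit 17
17 → 10
10 → 5
5 → 1
5 → 2
2 → 3
3 → 8
8 → 16
16 → 6
3 → 9
9 → 4
4 → 15
15 → 7
7 → 12
12 → 14
7 → 18
18 → 13
17 → 11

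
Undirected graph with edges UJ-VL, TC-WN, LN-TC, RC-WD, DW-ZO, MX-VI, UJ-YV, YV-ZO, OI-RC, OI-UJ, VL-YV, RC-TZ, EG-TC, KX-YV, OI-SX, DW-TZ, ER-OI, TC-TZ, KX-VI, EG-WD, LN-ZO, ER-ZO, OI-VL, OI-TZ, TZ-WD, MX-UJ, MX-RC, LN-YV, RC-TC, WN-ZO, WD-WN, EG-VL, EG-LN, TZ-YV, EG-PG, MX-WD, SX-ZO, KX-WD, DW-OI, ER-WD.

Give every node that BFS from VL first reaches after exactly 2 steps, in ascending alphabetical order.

DW, ER, KX, LN, MX, PG, RC, SX, TC, TZ, WD, ZO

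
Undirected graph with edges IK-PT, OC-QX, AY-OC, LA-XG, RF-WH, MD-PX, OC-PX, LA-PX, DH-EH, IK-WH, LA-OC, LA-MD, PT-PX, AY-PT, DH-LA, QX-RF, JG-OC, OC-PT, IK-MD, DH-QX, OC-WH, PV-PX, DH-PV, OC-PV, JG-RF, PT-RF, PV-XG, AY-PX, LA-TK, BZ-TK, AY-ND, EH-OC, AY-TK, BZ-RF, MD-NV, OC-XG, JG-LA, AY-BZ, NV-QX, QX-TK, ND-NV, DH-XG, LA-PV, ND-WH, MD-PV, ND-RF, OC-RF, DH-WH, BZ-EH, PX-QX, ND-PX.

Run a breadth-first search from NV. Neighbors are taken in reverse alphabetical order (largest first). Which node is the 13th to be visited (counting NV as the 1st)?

LA

Visit NV; enqueue QX, ND, MD → queue [QX, ND, MD]
Visit QX; enqueue TK, RF, PX, OC, DH → queue [ND, MD, TK, RF, PX, OC, DH]
Visit ND; enqueue WH, AY → queue [MD, TK, RF, PX, OC, DH, WH, AY]
Visit MD; enqueue PV, LA, IK → queue [TK, RF, PX, OC, DH, WH, AY, PV, LA, IK]
Visit TK; enqueue BZ → queue [RF, PX, OC, DH, WH, AY, PV, LA, IK, BZ]
Visit RF; enqueue PT, JG → queue [PX, OC, DH, WH, AY, PV, LA, IK, BZ, PT, JG]
Visit PX → queue [OC, DH, WH, AY, PV, LA, IK, BZ, PT, JG]
Visit OC; enqueue XG, EH → queue [DH, WH, AY, PV, LA, IK, BZ, PT, JG, XG, EH]
Visit DH → queue [WH, AY, PV, LA, IK, BZ, PT, JG, XG, EH]
Visit WH → queue [AY, PV, LA, IK, BZ, PT, JG, XG, EH]
Visit AY → queue [PV, LA, IK, BZ, PT, JG, XG, EH]
Visit PV → queue [LA, IK, BZ, PT, JG, XG, EH]
Visit LA → queue [IK, BZ, PT, JG, XG, EH]
Visit IK → queue [BZ, PT, JG, XG, EH]
Visit BZ → queue [PT, JG, XG, EH]
Visit PT → queue [JG, XG, EH]
Visit JG → queue [XG, EH]
Visit XG → queue [EH]
Visit EH → queue []

Visit order: NV, QX, ND, MD, TK, RF, PX, OC, DH, WH, AY, PV, LA, IK, BZ, PT, JG, XG, EH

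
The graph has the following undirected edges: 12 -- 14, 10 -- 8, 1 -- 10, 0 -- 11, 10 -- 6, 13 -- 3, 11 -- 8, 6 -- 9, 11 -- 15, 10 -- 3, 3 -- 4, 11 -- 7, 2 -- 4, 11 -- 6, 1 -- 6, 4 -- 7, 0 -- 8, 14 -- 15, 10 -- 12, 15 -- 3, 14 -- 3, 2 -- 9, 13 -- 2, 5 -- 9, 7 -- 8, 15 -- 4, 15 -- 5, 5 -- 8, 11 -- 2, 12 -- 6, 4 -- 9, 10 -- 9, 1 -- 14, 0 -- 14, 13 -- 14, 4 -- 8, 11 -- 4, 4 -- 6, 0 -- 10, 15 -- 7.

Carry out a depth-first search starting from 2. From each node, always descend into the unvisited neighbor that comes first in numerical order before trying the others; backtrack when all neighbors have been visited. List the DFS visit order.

2 -> 4 -> 3 -> 10 -> 0 -> 8 -> 5 -> 9 -> 6 -> 1 -> 14 -> 12 -> 13 -> 15 -> 7 -> 11

Visit 2
2 → 4
4 → 3
3 → 10
10 → 0
0 → 8
8 → 5
5 → 9
9 → 6
6 → 1
1 → 14
14 → 12
14 → 13
14 → 15
15 → 7
7 → 11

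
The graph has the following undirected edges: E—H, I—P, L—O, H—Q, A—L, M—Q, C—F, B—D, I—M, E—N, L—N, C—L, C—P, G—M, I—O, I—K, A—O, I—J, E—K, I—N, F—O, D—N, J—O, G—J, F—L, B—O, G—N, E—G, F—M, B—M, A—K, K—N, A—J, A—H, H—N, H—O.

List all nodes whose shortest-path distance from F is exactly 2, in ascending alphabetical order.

Level 0: F
Level 1: C, L, M, O
Level 2: A, B, G, H, I, J, N, P, Q
Level 3: D, E, K

A, B, G, H, I, J, N, P, Q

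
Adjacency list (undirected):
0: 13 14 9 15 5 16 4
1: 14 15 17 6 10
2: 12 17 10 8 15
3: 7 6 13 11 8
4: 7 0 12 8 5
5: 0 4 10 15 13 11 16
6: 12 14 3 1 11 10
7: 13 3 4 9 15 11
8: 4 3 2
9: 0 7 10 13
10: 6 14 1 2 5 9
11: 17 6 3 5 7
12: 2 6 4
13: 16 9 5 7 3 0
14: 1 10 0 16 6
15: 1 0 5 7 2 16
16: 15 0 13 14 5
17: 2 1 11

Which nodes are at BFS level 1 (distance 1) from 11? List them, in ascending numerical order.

3, 5, 6, 7, 17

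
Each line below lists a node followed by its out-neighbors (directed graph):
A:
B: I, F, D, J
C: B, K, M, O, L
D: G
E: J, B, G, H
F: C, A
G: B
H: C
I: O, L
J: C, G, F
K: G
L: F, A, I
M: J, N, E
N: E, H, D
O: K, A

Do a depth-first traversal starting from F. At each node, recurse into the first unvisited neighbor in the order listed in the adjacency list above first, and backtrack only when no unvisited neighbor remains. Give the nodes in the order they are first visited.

F, C, B, I, O, K, G, A, L, D, J, M, N, E, H

Visit F
F → C
C → B
B → I
I → O
O → K
K → G
O → A
I → L
B → D
B → J
C → M
M → N
N → E
E → H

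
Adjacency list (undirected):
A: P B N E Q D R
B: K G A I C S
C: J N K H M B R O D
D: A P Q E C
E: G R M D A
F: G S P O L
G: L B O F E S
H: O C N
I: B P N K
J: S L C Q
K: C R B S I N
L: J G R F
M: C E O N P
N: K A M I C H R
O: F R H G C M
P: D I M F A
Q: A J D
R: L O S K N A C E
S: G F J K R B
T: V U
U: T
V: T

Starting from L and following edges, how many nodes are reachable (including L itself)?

BFS from L visits: L, R, J, G, F, S, O, N, K, E, C, A, Q, B, P, M, H, I, D
Reachable nodes: 19 of 22 total.

19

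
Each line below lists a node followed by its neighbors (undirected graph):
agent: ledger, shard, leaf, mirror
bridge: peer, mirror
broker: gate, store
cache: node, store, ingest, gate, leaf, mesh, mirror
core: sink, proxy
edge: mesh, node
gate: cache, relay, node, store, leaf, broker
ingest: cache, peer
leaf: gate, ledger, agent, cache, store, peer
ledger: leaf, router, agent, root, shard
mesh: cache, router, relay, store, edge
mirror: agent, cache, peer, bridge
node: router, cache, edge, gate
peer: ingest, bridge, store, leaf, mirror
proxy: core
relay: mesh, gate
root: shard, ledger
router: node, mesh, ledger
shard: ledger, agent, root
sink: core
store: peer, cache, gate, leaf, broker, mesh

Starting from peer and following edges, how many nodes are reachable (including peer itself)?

BFS from peer visits: peer, ingest, bridge, store, leaf, mirror, cache, gate, broker, mesh, ledger, agent, node, relay, router, edge, root, shard
Reachable nodes: 18 of 21 total.

18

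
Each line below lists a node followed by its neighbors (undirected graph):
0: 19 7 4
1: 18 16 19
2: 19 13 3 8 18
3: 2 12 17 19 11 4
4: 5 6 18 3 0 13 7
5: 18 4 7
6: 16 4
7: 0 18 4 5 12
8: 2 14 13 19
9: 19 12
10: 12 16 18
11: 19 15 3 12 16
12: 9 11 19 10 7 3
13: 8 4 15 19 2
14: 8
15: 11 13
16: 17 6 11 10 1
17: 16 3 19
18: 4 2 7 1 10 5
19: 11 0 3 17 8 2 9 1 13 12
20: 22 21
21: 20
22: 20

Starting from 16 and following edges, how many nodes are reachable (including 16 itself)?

BFS from 16 visits: 16, 17, 6, 11, 10, 1, 3, 19, 4, 15, 12, 18, 2, 0, 8, 9, 13, 5, 7, 14
Reachable nodes: 20 of 23 total.

20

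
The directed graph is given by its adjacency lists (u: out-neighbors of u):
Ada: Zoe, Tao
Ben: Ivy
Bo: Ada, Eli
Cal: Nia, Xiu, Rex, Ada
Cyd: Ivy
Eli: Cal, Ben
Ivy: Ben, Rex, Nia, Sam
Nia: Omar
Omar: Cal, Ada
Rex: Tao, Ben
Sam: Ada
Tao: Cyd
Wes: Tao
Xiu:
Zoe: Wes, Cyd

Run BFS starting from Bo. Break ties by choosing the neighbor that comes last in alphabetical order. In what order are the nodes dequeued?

Bo Eli Ada Cal Ben Zoe Tao Xiu Rex Nia Ivy Wes Cyd Omar Sam

Visit Bo; enqueue Eli, Ada → queue [Eli, Ada]
Visit Eli; enqueue Cal, Ben → queue [Ada, Cal, Ben]
Visit Ada; enqueue Zoe, Tao → queue [Cal, Ben, Zoe, Tao]
Visit Cal; enqueue Xiu, Rex, Nia → queue [Ben, Zoe, Tao, Xiu, Rex, Nia]
Visit Ben; enqueue Ivy → queue [Zoe, Tao, Xiu, Rex, Nia, Ivy]
Visit Zoe; enqueue Wes, Cyd → queue [Tao, Xiu, Rex, Nia, Ivy, Wes, Cyd]
Visit Tao → queue [Xiu, Rex, Nia, Ivy, Wes, Cyd]
Visit Xiu → queue [Rex, Nia, Ivy, Wes, Cyd]
Visit Rex → queue [Nia, Ivy, Wes, Cyd]
Visit Nia; enqueue Omar → queue [Ivy, Wes, Cyd, Omar]
Visit Ivy; enqueue Sam → queue [Wes, Cyd, Omar, Sam]
Visit Wes → queue [Cyd, Omar, Sam]
Visit Cyd → queue [Omar, Sam]
Visit Omar → queue [Sam]
Visit Sam → queue []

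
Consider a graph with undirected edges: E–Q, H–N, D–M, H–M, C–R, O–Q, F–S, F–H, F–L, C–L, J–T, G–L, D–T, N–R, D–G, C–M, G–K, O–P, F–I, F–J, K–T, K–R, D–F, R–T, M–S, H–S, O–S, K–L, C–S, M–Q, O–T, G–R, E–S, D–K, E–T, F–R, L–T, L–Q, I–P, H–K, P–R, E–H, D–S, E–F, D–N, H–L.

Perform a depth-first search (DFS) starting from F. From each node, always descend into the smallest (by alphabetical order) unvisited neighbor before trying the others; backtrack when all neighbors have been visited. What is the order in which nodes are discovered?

Visit F
F → D
D → G
G → K
K → H
H → E
E → Q
Q → L
L → C
C → M
M → S
S → O
O → P
P → I
P → R
R → N
R → T
T → J

F D G K H E Q L C M S O P I R N T J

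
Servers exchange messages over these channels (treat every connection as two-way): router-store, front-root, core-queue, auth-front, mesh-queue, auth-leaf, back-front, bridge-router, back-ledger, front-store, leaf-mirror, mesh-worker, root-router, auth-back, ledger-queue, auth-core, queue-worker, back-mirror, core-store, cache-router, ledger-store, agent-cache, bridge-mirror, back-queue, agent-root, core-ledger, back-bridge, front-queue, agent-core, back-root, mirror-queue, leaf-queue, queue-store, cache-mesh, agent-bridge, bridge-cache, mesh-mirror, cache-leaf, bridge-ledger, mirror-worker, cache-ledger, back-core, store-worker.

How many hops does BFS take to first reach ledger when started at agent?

Level 0: agent
Level 1: bridge, cache, core, root
Level 2: auth, back, front, leaf, ledger, mesh, mirror, queue, router, store
Level 3: worker
ledger first appears at level 2.

2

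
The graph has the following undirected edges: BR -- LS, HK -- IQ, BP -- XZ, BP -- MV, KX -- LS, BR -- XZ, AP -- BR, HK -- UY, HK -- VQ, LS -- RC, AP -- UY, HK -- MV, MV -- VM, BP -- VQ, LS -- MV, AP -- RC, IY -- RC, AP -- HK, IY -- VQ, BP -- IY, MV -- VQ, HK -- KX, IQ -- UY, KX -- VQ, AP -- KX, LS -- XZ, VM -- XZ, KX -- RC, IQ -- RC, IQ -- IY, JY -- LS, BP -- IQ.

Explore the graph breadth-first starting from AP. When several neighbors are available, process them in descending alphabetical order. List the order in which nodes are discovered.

Visit AP; enqueue UY, RC, KX, HK, BR → queue [UY, RC, KX, HK, BR]
Visit UY; enqueue IQ → queue [RC, KX, HK, BR, IQ]
Visit RC; enqueue LS, IY → queue [KX, HK, BR, IQ, LS, IY]
Visit KX; enqueue VQ → queue [HK, BR, IQ, LS, IY, VQ]
Visit HK; enqueue MV → queue [BR, IQ, LS, IY, VQ, MV]
Visit BR; enqueue XZ → queue [IQ, LS, IY, VQ, MV, XZ]
Visit IQ; enqueue BP → queue [LS, IY, VQ, MV, XZ, BP]
Visit LS; enqueue JY → queue [IY, VQ, MV, XZ, BP, JY]
Visit IY → queue [VQ, MV, XZ, BP, JY]
Visit VQ → queue [MV, XZ, BP, JY]
Visit MV; enqueue VM → queue [XZ, BP, JY, VM]
Visit XZ → queue [BP, JY, VM]
Visit BP → queue [JY, VM]
Visit JY → queue [VM]
Visit VM → queue []

AP -> UY -> RC -> KX -> HK -> BR -> IQ -> LS -> IY -> VQ -> MV -> XZ -> BP -> JY -> VM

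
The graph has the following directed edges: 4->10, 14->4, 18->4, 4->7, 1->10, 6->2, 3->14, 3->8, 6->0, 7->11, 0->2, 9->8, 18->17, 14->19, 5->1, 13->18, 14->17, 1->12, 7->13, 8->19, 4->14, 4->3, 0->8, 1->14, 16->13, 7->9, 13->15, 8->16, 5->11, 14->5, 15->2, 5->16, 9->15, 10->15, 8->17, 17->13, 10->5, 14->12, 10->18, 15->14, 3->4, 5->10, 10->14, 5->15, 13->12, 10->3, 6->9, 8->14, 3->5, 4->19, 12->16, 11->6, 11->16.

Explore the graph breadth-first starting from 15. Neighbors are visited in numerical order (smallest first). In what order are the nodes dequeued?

Visit 15; enqueue 2, 14 → queue [2, 14]
Visit 2 → queue [14]
Visit 14; enqueue 4, 5, 12, 17, 19 → queue [4, 5, 12, 17, 19]
Visit 4; enqueue 3, 7, 10 → queue [5, 12, 17, 19, 3, 7, 10]
Visit 5; enqueue 1, 11, 16 → queue [12, 17, 19, 3, 7, 10, 1, 11, 16]
Visit 12 → queue [17, 19, 3, 7, 10, 1, 11, 16]
Visit 17; enqueue 13 → queue [19, 3, 7, 10, 1, 11, 16, 13]
Visit 19 → queue [3, 7, 10, 1, 11, 16, 13]
Visit 3; enqueue 8 → queue [7, 10, 1, 11, 16, 13, 8]
Visit 7; enqueue 9 → queue [10, 1, 11, 16, 13, 8, 9]
Visit 10; enqueue 18 → queue [1, 11, 16, 13, 8, 9, 18]
Visit 1 → queue [11, 16, 13, 8, 9, 18]
Visit 11; enqueue 6 → queue [16, 13, 8, 9, 18, 6]
Visit 16 → queue [13, 8, 9, 18, 6]
Visit 13 → queue [8, 9, 18, 6]
Visit 8 → queue [9, 18, 6]
Visit 9 → queue [18, 6]
Visit 18 → queue [6]
Visit 6; enqueue 0 → queue [0]
Visit 0 → queue []

15, 2, 14, 4, 5, 12, 17, 19, 3, 7, 10, 1, 11, 16, 13, 8, 9, 18, 6, 0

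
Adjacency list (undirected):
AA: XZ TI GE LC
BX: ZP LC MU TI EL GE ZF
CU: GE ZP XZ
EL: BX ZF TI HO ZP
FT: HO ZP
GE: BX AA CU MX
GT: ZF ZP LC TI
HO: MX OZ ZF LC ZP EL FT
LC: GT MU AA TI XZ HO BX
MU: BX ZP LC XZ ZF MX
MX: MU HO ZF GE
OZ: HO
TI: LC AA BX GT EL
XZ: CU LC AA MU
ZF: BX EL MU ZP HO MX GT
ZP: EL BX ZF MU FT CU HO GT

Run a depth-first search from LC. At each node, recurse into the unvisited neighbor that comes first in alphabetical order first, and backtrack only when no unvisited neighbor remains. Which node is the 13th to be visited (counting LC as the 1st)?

ZF

Visit LC
LC → AA
AA → GE
GE → BX
BX → EL
EL → HO
HO → FT
FT → ZP
ZP → CU
CU → XZ
XZ → MU
MU → MX
MX → ZF
ZF → GT
GT → TI
HO → OZ

Visit order: LC, AA, GE, BX, EL, HO, FT, ZP, CU, XZ, MU, MX, ZF, GT, TI, OZ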